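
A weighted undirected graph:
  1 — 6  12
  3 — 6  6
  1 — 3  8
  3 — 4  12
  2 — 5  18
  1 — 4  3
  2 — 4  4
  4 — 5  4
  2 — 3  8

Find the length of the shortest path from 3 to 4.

Routes from 3 to 4:
3 - 6 - 1 - 4: 6 + 12 + 3 = 21
3 - 4: 12
3 - 2 - 5 - 4: 8 + 18 + 4 = 30
3 - 1 - 4: 8 + 3 = 11
3 - 2 - 4: 8 + 4 = 12
The minimum is 11.

11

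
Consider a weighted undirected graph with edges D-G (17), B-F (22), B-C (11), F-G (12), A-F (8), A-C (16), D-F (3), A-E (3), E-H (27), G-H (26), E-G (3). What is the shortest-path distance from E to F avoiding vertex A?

Paths from E to F avoiding A:
E - G - F: 3 + 12 = 15
E - G - D - F: 3 + 17 + 3 = 23
E - H - G - F: 27 + 26 + 12 = 65
E - H - G - D - F: 27 + 26 + 17 + 3 = 73
The minimum is 15.

15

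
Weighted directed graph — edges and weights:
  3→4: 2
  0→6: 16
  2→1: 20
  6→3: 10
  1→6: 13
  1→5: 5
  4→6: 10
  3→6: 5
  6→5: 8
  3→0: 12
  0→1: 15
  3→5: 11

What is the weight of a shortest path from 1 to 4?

Candidate routes:
1→6→3→4: 13 + 10 + 2 = 25
The minimum is 25.

25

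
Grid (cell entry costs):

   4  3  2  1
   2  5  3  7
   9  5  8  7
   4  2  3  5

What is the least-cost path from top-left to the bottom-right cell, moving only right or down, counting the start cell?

One optimal route is [0,0] [1,0] [1,1] [2,1] [3,1] [3,2] [3,3].
Its cost is 4 + 2 + 5 + 5 + 2 + 3 + 5 = 26.

26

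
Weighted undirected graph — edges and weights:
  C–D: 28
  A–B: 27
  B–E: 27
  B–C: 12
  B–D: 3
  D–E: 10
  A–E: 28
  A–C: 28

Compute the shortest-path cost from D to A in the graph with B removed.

Candidate routes:
D→E→A: 10 + 28 = 38
D→C→A: 28 + 28 = 56
The minimum is 38.

38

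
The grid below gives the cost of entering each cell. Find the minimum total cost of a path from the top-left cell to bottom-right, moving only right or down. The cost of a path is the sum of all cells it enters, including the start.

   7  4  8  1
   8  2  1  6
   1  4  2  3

Take (0,0) -> (0,1) -> (1,1) -> (1,2) -> (2,2) -> (2,3) for a total of 7 + 4 + 2 + 1 + 2 + 3 = 19.
For comparison, the top-then-right route costs 29.

19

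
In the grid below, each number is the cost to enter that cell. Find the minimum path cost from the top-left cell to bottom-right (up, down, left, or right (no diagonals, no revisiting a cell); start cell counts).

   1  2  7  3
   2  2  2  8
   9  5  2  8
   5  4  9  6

23

Cheapest: [0,0] -> [0,1] -> [1,1] -> [1,2] -> [2,2] -> [2,3] -> [3,3]
  1 + 2 + 2 + 2 + 2 + 8 + 6 = 23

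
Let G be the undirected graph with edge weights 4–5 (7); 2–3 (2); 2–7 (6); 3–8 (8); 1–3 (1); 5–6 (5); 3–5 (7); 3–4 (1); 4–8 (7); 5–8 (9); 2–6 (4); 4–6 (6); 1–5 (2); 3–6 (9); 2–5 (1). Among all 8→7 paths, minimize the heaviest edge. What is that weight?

A few of the 8→7 routes:
8 - 4 - 3 - 1 - 5 - 2 - 7: max(7, 1, 1, 2, 1, 6) = 7
8 - 4 - 3 - 2 - 7: max(7, 1, 2, 6) = 7
8 - 4 - 3 - 1 - 5 - 6 - 2 - 7: max(7, 1, 1, 2, 5, 4, 6) = 7
Best route has worst link 7.

7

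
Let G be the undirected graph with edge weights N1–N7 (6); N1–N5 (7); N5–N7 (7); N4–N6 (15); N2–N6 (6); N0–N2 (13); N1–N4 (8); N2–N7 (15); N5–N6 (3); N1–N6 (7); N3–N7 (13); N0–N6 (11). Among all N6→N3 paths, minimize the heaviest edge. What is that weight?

A few of the N6→N3 routes:
N6 - N5 - N1 - N7 - N3: max(3, 7, 6, 13) = 13
N6 - N1 - N5 - N7 - N3: max(7, 7, 7, 13) = 13
N6 - N5 - N7 - N3: max(3, 7, 13) = 13
Best route has worst link 13.

13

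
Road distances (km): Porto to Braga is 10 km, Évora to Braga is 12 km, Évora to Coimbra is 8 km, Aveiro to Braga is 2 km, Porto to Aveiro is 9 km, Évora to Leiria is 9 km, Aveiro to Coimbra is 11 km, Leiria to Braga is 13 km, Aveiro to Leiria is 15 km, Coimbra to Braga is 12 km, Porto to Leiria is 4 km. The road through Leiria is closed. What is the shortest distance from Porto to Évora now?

22

Some routes from Porto to Évora avoiding Leiria:
Porto → Braga → Aveiro → Coimbra → Évora: 10 + 2 + 11 + 8 = 31
Porto → Aveiro → Braga → Évora: 9 + 2 + 12 = 23
Porto → Braga → Coimbra → Évora: 10 + 12 + 8 = 30
Porto → Aveiro → Coimbra → Évora: 9 + 11 + 8 = 28
Porto → Braga → Évora: 10 + 12 = 22
The minimum is 22 km.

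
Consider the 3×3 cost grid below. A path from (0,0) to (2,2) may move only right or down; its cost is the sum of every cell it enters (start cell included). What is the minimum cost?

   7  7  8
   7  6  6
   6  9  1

27

One optimal route is r0c0 -> r0c1 -> r1c1 -> r1c2 -> r2c2.
Its cost is 7 + 7 + 6 + 6 + 1 = 27.
For comparison, the top-then-right route costs 29.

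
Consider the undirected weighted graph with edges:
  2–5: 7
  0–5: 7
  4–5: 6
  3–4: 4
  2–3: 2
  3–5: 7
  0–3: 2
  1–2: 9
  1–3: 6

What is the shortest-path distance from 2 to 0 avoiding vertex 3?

Paths from 2 to 0 avoiding 3:
2→5→0: 7 + 7 = 14
Shortest: 14.

14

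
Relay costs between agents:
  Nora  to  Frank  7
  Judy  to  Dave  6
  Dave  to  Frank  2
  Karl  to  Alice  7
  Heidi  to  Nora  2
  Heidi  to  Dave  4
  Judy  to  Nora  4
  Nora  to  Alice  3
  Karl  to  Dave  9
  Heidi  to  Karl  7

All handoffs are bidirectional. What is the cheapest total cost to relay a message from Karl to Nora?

9

Some routes from Karl to Nora:
Karl→Heidi→Nora: 7 + 2 = 9
Karl→Dave→Heidi→Nora: 9 + 4 + 2 = 15
Karl→Alice→Nora: 7 + 3 = 10
Shortest: 9.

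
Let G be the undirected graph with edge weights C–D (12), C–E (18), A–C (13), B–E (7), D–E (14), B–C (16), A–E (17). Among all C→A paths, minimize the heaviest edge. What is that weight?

Candidate routes:
C - E - A: max(18, 17) = 18
C - A: max(13) = 13
C - D - E - A: max(12, 14, 17) = 17
C - B - E - A: max(16, 7, 17) = 17
Smallest bottleneck: 13.

13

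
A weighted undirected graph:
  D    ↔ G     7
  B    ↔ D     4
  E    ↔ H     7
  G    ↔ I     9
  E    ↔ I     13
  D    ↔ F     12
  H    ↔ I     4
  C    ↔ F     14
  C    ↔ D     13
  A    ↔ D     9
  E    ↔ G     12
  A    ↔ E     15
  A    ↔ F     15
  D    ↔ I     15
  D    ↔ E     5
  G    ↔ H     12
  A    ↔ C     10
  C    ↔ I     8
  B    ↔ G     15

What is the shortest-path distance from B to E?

Some routes from B to E:
B - D - G - E: 4 + 7 + 12 = 23
B - G - D - E: 15 + 7 + 5 = 27
B - D - E: 4 + 5 = 9
B - G - E: 15 + 12 = 27
Shortest: 9.

9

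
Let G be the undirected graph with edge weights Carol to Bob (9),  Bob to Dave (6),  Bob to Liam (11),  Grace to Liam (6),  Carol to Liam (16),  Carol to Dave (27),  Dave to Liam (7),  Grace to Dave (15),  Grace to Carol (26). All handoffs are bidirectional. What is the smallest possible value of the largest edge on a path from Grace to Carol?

Checking several routes:
Grace - Liam - Carol: max(6, 16) = 16
Grace - Dave - Bob - Carol: max(15, 6, 9) = 15
Grace - Liam - Bob - Carol: max(6, 11, 9) = 11
Grace - Liam - Dave - Bob - Carol: max(6, 7, 6, 9) = 9
Grace - Dave - Liam - Bob - Carol: max(15, 7, 11, 9) = 15
Best route has worst link 9.

9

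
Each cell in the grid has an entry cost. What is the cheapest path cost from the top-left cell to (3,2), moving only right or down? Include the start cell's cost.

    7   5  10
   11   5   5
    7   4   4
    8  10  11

Best path: (0,0)→(0,1)→(1,1)→(2,1)→(2,2)→(3,2)
Cost: 7 + 5 + 5 + 4 + 4 + 11 = 36
For comparison, the top-then-right route costs 42.

36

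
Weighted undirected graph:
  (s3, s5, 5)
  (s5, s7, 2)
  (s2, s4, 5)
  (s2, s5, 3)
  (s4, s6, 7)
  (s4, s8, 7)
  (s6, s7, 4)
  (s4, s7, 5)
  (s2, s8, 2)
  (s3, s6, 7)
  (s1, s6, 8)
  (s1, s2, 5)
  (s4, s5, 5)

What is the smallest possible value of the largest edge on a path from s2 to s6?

4

Some routes from s2 to s6:
s2 - s4 - s7 - s6: max(5, 5, 4) = 5
s2 - s5 - s7 - s6: max(3, 2, 4) = 4
s2 - s5 - s3 - s6: max(3, 5, 7) = 7
s2 - s5 - s4 - s6: max(3, 5, 7) = 7
s2 - s5 - s4 - s7 - s6: max(3, 5, 5, 4) = 5
s2 - s4 - s5 - s7 - s6: max(5, 5, 2, 4) = 5
Smallest bottleneck: 4.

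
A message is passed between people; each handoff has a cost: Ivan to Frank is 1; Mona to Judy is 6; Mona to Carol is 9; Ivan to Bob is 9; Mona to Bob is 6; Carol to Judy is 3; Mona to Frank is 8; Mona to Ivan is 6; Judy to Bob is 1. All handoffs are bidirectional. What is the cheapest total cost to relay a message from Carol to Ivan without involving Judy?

Candidate routes:
Carol → Mona → Bob → Ivan: 9 + 6 + 9 = 24
Carol → Mona → Ivan: 9 + 6 = 15
Carol → Mona → Frank → Ivan: 9 + 8 + 1 = 18
Best route has total 15.

15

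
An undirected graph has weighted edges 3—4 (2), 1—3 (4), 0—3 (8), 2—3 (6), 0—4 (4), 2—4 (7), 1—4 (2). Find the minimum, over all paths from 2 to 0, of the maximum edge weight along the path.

6

A few of the 2→0 routes:
2→4→0: max(7, 4) = 7
2→3→1→4→0: max(6, 4, 2, 4) = 6
2→4→1→3→0: max(7, 2, 4, 8) = 8
2→3→4→0: max(6, 2, 4) = 6
The minimum achievable maximum is 6.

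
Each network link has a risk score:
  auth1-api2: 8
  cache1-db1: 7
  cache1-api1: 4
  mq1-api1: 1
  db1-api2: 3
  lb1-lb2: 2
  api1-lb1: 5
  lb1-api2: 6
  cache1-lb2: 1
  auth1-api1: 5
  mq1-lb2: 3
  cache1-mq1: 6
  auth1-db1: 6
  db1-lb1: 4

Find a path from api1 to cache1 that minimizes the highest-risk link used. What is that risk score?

Comparing a few candidate routes:
api1-mq1-lb2-cache1: max(1, 3, 1) = 3
api1-lb1-lb2-cache1: max(5, 2, 1) = 5
api1-cache1: max(4) = 4
api1-lb1-lb2-mq1-cache1: max(5, 2, 3, 6) = 6
api1-mq1-cache1: max(1, 6) = 6
The minimum achievable maximum is 3.

3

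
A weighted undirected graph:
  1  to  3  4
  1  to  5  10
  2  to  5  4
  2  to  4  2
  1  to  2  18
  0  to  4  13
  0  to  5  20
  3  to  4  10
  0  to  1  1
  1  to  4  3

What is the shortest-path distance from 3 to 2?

9

A few of the 3→2 routes:
3 -> 1 -> 5 -> 2: 4 + 10 + 4 = 18
3 -> 4 -> 2: 10 + 2 = 12
3 -> 1 -> 4 -> 2: 4 + 3 + 2 = 9
Best route has total 9.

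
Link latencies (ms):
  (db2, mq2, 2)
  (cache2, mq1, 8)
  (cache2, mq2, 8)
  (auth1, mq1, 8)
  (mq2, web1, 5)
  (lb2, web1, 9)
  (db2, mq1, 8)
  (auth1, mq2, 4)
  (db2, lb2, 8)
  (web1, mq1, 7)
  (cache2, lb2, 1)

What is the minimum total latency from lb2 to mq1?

Checking several routes:
lb2 -> db2 -> mq1: 8 + 8 = 16
lb2 -> cache2 -> mq1: 1 + 8 = 9
lb2 -> web1 -> mq1: 9 + 7 = 16
lb2 -> cache2 -> mq2 -> db2 -> mq1: 1 + 8 + 2 + 8 = 19
lb2 -> cache2 -> mq2 -> web1 -> mq1: 1 + 8 + 5 + 7 = 21
Best route has total 9 ms.

9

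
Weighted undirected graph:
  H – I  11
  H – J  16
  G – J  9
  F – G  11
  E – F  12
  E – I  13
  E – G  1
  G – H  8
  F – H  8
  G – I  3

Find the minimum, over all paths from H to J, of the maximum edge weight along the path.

A few of the H→J routes:
H-G-J: max(8, 9) = 9
H-F-G-J: max(8, 11, 9) = 11
H-I-G-J: max(11, 3, 9) = 11
H-F-E-G-J: max(8, 12, 1, 9) = 12
H-I-E-G-J: max(11, 13, 1, 9) = 13
Best route has worst link 9.

9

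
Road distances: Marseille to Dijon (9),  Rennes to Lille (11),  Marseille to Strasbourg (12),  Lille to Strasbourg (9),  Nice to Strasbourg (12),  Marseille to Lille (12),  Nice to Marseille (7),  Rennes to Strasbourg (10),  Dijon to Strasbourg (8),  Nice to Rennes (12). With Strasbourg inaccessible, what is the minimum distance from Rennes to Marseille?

19

Candidate routes:
Rennes→Nice→Marseille: 12 + 7 = 19
Rennes→Lille→Marseille: 11 + 12 = 23
The minimum is 19.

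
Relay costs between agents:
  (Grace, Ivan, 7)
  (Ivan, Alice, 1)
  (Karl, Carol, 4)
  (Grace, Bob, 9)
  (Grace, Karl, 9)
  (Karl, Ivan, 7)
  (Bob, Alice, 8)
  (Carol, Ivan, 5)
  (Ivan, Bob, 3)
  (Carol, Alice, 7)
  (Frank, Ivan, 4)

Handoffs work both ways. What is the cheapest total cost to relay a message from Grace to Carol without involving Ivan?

13

Candidate routes:
Grace→Karl→Carol: 9 + 4 = 13
Grace→Bob→Alice→Carol: 9 + 8 + 7 = 24
Shortest: 13.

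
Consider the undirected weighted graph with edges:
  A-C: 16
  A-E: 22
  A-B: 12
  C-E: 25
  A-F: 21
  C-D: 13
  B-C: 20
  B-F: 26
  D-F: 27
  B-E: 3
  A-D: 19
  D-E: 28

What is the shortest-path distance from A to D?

19

A few of the A→D routes:
A -> D: 19
A -> C -> D: 16 + 13 = 29
A -> B -> E -> D: 12 + 3 + 28 = 43
A -> B -> C -> D: 12 + 20 + 13 = 45
The minimum is 19.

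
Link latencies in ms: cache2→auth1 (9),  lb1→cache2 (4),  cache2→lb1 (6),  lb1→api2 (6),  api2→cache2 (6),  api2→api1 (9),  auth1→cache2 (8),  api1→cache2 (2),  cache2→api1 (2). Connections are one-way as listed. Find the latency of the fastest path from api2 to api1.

8

Routes from api2 to api1:
api2-cache2-api1: 6 + 2 = 8
api2-api1: 9
The minimum is 8 ms.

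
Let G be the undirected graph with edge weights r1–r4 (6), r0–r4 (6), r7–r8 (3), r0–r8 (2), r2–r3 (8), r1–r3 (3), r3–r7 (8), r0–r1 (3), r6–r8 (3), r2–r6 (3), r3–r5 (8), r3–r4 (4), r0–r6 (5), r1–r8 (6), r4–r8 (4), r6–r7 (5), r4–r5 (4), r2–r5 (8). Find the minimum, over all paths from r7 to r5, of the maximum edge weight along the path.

Some routes from r7 to r5:
r7→r8→r6→r0→r1→r3→r4→r5: max(3, 3, 5, 3, 3, 4, 4) = 5
r7→r8→r4→r5: max(3, 4, 4) = 4
r7→r8→r0→r1→r3→r4→r5: max(3, 2, 3, 3, 4, 4) = 4
Smallest bottleneck: 4.

4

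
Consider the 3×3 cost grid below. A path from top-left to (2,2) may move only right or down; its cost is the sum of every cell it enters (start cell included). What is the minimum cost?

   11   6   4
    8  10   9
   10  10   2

32

One optimal route is [0,0] -> [0,1] -> [0,2] -> [1,2] -> [2,2].
Its cost is 11 + 6 + 4 + 9 + 2 = 32.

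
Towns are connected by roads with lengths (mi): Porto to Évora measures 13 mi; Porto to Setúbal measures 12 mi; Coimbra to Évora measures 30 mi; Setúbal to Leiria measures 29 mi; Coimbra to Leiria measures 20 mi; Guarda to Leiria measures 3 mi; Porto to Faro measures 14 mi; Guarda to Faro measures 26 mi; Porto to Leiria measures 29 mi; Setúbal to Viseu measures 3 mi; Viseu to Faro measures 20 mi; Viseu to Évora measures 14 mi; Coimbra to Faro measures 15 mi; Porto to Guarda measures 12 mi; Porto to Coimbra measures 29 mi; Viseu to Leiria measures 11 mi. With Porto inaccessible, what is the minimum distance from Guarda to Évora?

28

Checking several routes:
Guarda → Leiria → Viseu → Évora: 3 + 11 + 14 = 28
Guarda → Leiria → Setúbal → Viseu → Évora: 3 + 29 + 3 + 14 = 49
Guarda → Faro → Viseu → Évora: 26 + 20 + 14 = 60
Guarda → Leiria → Coimbra → Évora: 3 + 20 + 30 = 53
Guarda → Faro → Coimbra → Évora: 26 + 15 + 30 = 71
The minimum is 28 mi.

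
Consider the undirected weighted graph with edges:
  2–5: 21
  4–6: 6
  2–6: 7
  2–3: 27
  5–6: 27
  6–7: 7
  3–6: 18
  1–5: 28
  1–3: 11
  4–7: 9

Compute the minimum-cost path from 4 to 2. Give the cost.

Some routes from 4 to 2:
4→6→2: 6 + 7 = 13
4→6→3→2: 6 + 18 + 27 = 51
4→7→6→2: 9 + 7 + 7 = 23
Best route has total 13.

13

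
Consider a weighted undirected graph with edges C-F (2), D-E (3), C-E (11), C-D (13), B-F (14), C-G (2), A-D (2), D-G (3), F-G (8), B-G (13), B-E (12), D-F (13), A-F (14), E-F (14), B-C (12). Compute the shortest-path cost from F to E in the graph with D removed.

Comparing a few candidate routes:
F - C - G - B - E: 2 + 2 + 13 + 12 = 29
F - G - C - E: 8 + 2 + 11 = 21
F - C - B - E: 2 + 12 + 12 = 26
F - E: 14
F - C - E: 2 + 11 = 13
F - B - E: 14 + 12 = 26
Best route has total 13.

13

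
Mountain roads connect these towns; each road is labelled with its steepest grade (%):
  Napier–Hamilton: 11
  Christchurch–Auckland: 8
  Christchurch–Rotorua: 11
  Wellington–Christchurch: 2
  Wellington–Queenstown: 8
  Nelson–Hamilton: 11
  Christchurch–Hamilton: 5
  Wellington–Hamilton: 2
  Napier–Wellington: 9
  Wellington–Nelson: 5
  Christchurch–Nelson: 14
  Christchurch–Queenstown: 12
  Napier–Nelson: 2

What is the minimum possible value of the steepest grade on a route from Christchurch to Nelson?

5

Checking several routes:
Christchurch -> Hamilton -> Nelson: max(5, 11) = 11
Christchurch -> Wellington -> Nelson: max(2, 5) = 5
Christchurch -> Hamilton -> Wellington -> Nelson: max(5, 2, 5) = 5
Christchurch -> Wellington -> Napier -> Nelson: max(2, 9, 2) = 9
Christchurch -> Hamilton -> Wellington -> Napier -> Nelson: max(5, 2, 9, 2) = 9
Christchurch -> Hamilton -> Napier -> Nelson: max(5, 11, 2) = 11
The minimum achievable maximum is 5%.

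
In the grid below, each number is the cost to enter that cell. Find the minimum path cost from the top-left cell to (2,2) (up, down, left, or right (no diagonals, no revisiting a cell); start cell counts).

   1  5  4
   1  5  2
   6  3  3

One optimal route is (0,0) -> (1,0) -> (1,1) -> (1,2) -> (2,2).
Its cost is 1 + 1 + 5 + 2 + 3 = 12.

12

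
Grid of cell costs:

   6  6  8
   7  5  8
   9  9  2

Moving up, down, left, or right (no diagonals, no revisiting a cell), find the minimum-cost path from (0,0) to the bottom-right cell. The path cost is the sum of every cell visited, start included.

27

Best path: (0,0)→(0,1)→(1,1)→(1,2)→(2,2)
Cost: 6 + 6 + 5 + 8 + 2 = 27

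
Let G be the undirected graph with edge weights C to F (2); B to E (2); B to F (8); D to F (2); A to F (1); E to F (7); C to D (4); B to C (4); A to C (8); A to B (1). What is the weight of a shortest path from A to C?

A few of the A→C routes:
A -> C: 8
A -> F -> C: 1 + 2 = 3
A -> F -> D -> C: 1 + 2 + 4 = 7
A -> B -> C: 1 + 4 = 5
The minimum is 3.

3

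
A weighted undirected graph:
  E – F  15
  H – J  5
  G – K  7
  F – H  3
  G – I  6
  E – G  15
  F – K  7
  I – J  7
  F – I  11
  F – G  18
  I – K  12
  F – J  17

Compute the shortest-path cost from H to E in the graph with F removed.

33

Paths from H to E avoiding F:
H -> J -> I -> K -> G -> E: 5 + 7 + 12 + 7 + 15 = 46
H -> J -> I -> G -> E: 5 + 7 + 6 + 15 = 33
Best route has total 33.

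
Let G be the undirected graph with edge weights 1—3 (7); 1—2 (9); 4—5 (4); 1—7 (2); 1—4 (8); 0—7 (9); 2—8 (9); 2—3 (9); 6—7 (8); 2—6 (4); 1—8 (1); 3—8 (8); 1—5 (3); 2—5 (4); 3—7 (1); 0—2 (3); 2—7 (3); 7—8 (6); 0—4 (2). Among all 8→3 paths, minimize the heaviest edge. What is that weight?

2

Some routes from 8 to 3:
8-1-7-3: max(1, 2, 1) = 2
8-1-5-2-7-3: max(1, 3, 4, 3, 1) = 4
8-1-5-4-0-2-7-3: max(1, 3, 4, 2, 3, 3, 1) = 4
8-7-1-3: max(6, 2, 7) = 7
8-1-3: max(1, 7) = 7
8-7-3: max(6, 1) = 6
Best route has worst link 2.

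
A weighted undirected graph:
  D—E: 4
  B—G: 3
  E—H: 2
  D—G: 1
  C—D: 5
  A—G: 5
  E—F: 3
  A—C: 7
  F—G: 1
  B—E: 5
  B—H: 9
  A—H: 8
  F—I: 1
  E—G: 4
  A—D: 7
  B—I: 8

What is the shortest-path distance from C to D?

Some routes from C to D:
C → A → D: 7 + 7 = 14
C → A → G → D: 7 + 5 + 1 = 13
C → D: 5
Shortest: 5.

5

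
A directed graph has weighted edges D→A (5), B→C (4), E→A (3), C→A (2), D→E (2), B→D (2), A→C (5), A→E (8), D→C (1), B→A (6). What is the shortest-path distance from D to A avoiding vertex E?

Routes from D to A avoiding E:
D → C → A: 1 + 2 = 3
D → A: 5
Shortest: 3.

3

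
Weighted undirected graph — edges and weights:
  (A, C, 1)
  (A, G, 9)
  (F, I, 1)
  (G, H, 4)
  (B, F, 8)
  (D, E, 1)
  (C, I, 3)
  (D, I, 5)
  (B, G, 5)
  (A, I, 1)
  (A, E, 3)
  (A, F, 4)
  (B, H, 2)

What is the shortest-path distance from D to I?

A few of the D→I routes:
D-E-A-C-I: 1 + 3 + 1 + 3 = 8
D-I: 5
D-E-A-I: 1 + 3 + 1 = 5
D-E-A-F-I: 1 + 3 + 4 + 1 = 9
The minimum is 5.

5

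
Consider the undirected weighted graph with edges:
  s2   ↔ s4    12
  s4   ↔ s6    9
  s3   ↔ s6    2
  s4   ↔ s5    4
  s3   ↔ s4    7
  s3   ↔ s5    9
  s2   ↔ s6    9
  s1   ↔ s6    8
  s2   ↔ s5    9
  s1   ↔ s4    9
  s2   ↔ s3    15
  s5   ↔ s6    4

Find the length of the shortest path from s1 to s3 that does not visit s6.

16

Paths from s1 to s3 avoiding s6:
s1-s4-s2-s5-s3: 9 + 12 + 9 + 9 = 39
s1-s4-s5-s2-s3: 9 + 4 + 9 + 15 = 37
s1-s4-s2-s3: 9 + 12 + 15 = 36
s1-s4-s5-s3: 9 + 4 + 9 = 22
s1-s4-s3: 9 + 7 = 16
Shortest: 16.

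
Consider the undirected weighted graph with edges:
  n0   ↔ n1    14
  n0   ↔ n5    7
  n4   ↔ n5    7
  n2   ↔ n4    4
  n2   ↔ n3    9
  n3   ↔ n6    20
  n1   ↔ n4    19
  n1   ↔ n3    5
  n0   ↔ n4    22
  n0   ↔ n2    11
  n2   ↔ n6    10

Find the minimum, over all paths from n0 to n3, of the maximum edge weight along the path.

9

Some routes from n0 to n3:
n0 -> n5 -> n4 -> n1 -> n3: max(7, 7, 19, 5) = 19
n0 -> n2 -> n4 -> n1 -> n3: max(11, 4, 19, 5) = 19
n0 -> n1 -> n3: max(14, 5) = 14
n0 -> n1 -> n4 -> n2 -> n3: max(14, 19, 4, 9) = 19
n0 -> n5 -> n4 -> n2 -> n3: max(7, 7, 4, 9) = 9
n0 -> n2 -> n3: max(11, 9) = 11
Best route has worst link 9.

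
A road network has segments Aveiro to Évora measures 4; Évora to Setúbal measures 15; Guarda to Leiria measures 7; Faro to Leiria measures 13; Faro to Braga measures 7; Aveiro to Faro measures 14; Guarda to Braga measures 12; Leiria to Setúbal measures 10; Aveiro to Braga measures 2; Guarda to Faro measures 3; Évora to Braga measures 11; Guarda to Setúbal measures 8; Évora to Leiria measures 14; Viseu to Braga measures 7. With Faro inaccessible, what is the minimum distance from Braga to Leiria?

19

Some routes from Braga to Leiria avoiding Faro:
Braga - Guarda - Leiria: 12 + 7 = 19
Braga - Évora - Leiria: 11 + 14 = 25
Braga - Guarda - Setúbal - Leiria: 12 + 8 + 10 = 30
Braga - Aveiro - Évora - Leiria: 2 + 4 + 14 = 20
Best route has total 19.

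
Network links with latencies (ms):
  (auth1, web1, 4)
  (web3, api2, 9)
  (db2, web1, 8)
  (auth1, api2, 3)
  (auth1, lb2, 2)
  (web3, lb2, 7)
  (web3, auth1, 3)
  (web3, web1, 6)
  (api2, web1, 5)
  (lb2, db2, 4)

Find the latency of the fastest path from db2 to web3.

Comparing a few candidate routes:
db2-lb2-web3: 4 + 7 = 11
db2-web1-web3: 8 + 6 = 14
db2-lb2-auth1-web3: 4 + 2 + 3 = 9
db2-web1-auth1-web3: 8 + 4 + 3 = 15
Shortest: 9 ms.

9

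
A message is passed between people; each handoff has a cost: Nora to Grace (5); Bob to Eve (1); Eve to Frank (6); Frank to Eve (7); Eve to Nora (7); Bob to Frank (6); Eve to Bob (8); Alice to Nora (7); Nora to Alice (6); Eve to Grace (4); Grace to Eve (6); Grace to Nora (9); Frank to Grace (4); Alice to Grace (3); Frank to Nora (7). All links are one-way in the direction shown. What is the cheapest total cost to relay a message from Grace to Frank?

Candidate routes:
Grace-Eve-Bob-Frank: 6 + 8 + 6 = 20
Grace-Eve-Frank: 6 + 6 = 12
Shortest: 12.

12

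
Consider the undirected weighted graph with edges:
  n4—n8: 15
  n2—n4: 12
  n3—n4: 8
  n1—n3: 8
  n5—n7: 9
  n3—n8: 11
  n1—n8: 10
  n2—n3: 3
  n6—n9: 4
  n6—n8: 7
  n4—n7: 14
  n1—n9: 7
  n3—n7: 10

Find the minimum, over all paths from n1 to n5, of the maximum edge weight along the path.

10

Some routes from n1 to n5:
n1→n3→n4→n7→n5: max(8, 8, 14, 9) = 14
n1→n9→n6→n8→n3→n4→n7→n5: max(7, 4, 7, 11, 8, 14, 9) = 14
n1→n9→n6→n8→n3→n2→n4→n7→n5: max(7, 4, 7, 11, 3, 12, 14, 9) = 14
n1→n3→n7→n5: max(8, 10, 9) = 10
n1→n8→n3→n7→n5: max(10, 11, 10, 9) = 11
n1→n9→n6→n8→n3→n7→n5: max(7, 4, 7, 11, 10, 9) = 11
Best route has worst link 10.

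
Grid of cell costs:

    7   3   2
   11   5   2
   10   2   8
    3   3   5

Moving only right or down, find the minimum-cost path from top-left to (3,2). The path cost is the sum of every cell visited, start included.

25

Path r0c0→r0c1→r1c1→r2c1→r3c1→r3c2: 7 + 3 + 5 + 2 + 3 + 5 = 25.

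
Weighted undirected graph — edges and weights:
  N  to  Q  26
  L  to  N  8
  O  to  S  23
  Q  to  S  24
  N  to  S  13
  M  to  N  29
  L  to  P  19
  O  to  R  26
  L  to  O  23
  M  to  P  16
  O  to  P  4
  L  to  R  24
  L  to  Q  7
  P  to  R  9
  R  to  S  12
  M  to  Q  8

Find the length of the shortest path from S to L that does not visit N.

31

Some routes from S to L avoiding N:
S -> R -> P -> L: 12 + 9 + 19 = 40
S -> R -> L: 12 + 24 = 36
S -> O -> L: 23 + 23 = 46
S -> O -> P -> L: 23 + 4 + 19 = 46
S -> Q -> L: 24 + 7 = 31
Shortest: 31.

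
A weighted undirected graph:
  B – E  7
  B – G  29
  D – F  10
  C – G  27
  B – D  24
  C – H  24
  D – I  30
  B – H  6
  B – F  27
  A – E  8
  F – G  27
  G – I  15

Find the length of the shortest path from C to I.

42

A few of the C→I routes:
C -> H -> B -> D -> I: 24 + 6 + 24 + 30 = 84
C -> H -> B -> G -> I: 24 + 6 + 29 + 15 = 74
C -> G -> I: 27 + 15 = 42
Best route has total 42.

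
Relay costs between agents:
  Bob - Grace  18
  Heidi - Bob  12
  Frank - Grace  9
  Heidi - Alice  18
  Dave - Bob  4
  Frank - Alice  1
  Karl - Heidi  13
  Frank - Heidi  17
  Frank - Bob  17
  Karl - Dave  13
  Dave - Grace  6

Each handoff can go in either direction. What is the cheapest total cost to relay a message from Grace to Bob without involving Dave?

Paths from Grace to Bob avoiding Dave:
Grace-Frank-Heidi-Bob: 9 + 17 + 12 = 38
Grace-Bob: 18
Grace-Frank-Alice-Heidi-Bob: 9 + 1 + 18 + 12 = 40
Grace-Frank-Bob: 9 + 17 = 26
The minimum is 18.

18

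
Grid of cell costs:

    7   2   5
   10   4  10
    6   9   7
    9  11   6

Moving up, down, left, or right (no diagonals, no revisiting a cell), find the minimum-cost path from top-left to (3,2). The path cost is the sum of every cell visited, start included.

Take (0,0)→(0,1)→(1,1)→(2,1)→(2,2)→(3,2) for a total of 7 + 2 + 4 + 9 + 7 + 6 = 35.

35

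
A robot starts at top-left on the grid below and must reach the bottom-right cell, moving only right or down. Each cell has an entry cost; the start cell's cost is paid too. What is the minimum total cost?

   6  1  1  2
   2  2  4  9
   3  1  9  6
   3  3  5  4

Take (0,0) → (0,1) → (1,1) → (2,1) → (3,1) → (3,2) → (3,3) for a total of 6 + 1 + 2 + 1 + 3 + 5 + 4 = 22.
(Top row then right column would cost 29.)

22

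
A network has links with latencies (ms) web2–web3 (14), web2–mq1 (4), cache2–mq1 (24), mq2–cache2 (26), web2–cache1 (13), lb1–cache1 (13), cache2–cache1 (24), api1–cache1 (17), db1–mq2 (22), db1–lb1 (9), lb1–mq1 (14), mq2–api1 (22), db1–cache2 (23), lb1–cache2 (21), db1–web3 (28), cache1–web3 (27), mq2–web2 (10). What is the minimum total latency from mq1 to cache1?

17

A few of the mq1→cache1 routes:
mq1 - web2 - web3 - cache1: 4 + 14 + 27 = 45
mq1 - lb1 - cache1: 14 + 13 = 27
mq1 - web2 - cache1: 4 + 13 = 17
Best route has total 17 ms.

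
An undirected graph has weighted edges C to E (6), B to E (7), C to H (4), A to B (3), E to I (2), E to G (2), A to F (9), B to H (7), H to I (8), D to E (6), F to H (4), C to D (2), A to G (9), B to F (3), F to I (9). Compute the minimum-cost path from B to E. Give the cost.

7

A few of the B→E routes:
B -> E: 7
B -> F -> H -> C -> E: 3 + 4 + 4 + 6 = 17
B -> A -> G -> E: 3 + 9 + 2 = 14
B -> F -> I -> E: 3 + 9 + 2 = 14
Best route has total 7.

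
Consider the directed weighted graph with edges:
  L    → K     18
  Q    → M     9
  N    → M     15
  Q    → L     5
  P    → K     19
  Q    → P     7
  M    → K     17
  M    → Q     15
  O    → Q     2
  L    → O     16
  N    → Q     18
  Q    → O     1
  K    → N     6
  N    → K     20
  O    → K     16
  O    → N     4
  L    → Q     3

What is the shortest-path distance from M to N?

Comparing a few candidate routes:
M-K-N: 17 + 6 = 23
M-Q-O-N: 15 + 1 + 4 = 20
M-Q-O-K-N: 15 + 1 + 16 + 6 = 38
The minimum is 20.

20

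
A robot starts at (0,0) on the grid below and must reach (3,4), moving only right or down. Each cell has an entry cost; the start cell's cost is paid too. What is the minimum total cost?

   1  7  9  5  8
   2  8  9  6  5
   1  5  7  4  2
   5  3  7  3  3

25

One optimal route is r0c0 r1c0 r2c0 r2c1 r2c2 r2c3 r2c4 r3c4.
Its cost is 1 + 2 + 1 + 5 + 7 + 4 + 2 + 3 = 25.
(Top row then right column would cost 40.)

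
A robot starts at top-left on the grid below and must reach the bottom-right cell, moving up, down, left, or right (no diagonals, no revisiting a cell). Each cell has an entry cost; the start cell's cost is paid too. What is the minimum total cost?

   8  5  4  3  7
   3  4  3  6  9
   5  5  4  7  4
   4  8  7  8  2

35

Take [0,0]→[1,0]→[1,1]→[1,2]→[2,2]→[2,3]→[2,4]→[3,4] for a total of 8 + 3 + 4 + 3 + 4 + 7 + 4 + 2 = 35.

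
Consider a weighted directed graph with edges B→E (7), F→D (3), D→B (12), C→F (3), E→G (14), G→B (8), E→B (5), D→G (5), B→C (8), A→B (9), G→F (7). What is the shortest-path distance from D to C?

Paths from D to C:
D - B - C: 12 + 8 = 20
D - G - B - C: 5 + 8 + 8 = 21
The minimum is 20.

20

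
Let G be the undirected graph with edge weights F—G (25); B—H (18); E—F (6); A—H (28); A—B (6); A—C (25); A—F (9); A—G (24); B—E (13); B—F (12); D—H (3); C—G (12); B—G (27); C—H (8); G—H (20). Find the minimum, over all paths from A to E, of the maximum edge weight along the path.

Checking several routes:
A - G - C - H - B - E: max(24, 12, 8, 18, 13) = 24
A - F - E: max(9, 6) = 9
A - B - E: max(6, 13) = 13
A - F - B - E: max(9, 12, 13) = 13
A - B - F - E: max(6, 12, 6) = 12
Smallest bottleneck: 9.

9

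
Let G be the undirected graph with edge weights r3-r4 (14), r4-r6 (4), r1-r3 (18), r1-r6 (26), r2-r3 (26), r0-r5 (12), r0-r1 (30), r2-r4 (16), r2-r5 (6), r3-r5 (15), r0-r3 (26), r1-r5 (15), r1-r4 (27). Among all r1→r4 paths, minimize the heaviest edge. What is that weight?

Comparing a few candidate routes:
r1→r5→r2→r4: max(15, 6, 16) = 16
r1→r3→r4: max(18, 14) = 18
r1→r5→r3→r4: max(15, 15, 14) = 15
The minimum achievable maximum is 15.

15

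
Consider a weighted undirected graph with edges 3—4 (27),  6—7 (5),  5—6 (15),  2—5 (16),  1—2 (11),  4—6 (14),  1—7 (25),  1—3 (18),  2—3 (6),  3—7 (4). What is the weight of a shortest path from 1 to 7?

21

A few of the 1→7 routes:
1→2→3→7: 11 + 6 + 4 = 21
1→2→5→6→7: 11 + 16 + 15 + 5 = 47
1→7: 25
1→3→7: 18 + 4 = 22
Best route has total 21.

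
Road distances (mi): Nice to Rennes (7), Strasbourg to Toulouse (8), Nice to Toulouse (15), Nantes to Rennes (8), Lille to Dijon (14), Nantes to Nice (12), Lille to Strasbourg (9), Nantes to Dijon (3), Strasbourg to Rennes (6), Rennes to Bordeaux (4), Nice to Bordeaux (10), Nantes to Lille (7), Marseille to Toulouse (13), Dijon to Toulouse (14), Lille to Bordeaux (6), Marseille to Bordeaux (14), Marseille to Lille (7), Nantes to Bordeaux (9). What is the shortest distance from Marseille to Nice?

Comparing a few candidate routes:
Marseille - Toulouse - Nice: 13 + 15 = 28
Marseille - Lille - Nantes - Nice: 7 + 7 + 12 = 26
Marseille - Bordeaux - Nice: 14 + 10 = 24
Marseille - Lille - Bordeaux - Rennes - Nice: 7 + 6 + 4 + 7 = 24
Marseille - Lille - Bordeaux - Nice: 7 + 6 + 10 = 23
Marseille - Bordeaux - Rennes - Nice: 14 + 4 + 7 = 25
Shortest: 23 mi.

23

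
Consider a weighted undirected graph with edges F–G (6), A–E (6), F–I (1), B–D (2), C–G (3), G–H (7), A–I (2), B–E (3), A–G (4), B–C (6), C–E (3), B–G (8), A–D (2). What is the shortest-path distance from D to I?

4

A few of the D→I routes:
D -> A -> I: 2 + 2 = 4
D -> A -> G -> F -> I: 2 + 4 + 6 + 1 = 13
D -> B -> E -> A -> I: 2 + 3 + 6 + 2 = 13
D -> B -> E -> C -> G -> A -> I: 2 + 3 + 3 + 3 + 4 + 2 = 17
D -> B -> G -> A -> I: 2 + 8 + 4 + 2 = 16
The minimum is 4.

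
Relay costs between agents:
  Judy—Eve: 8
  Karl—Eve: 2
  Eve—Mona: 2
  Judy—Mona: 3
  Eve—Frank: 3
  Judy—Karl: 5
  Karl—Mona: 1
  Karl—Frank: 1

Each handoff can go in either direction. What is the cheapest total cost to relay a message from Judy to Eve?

5

A few of the Judy→Eve routes:
Judy→Karl→Eve: 5 + 2 = 7
Judy→Mona→Eve: 3 + 2 = 5
Judy→Mona→Karl→Eve: 3 + 1 + 2 = 6
Judy→Mona→Karl→Frank→Eve: 3 + 1 + 1 + 3 = 8
Best route has total 5.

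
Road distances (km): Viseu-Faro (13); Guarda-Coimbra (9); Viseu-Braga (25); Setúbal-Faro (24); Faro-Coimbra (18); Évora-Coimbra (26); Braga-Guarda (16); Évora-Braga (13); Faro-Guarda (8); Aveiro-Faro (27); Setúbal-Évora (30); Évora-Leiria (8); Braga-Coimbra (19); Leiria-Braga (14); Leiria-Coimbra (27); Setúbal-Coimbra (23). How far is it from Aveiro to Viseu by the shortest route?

Comparing a few candidate routes:
Aveiro - Faro - Viseu: 27 + 13 = 40
Aveiro - Faro - Guarda - Coimbra - Braga - Viseu: 27 + 8 + 9 + 19 + 25 = 88
Aveiro - Faro - Guarda - Braga - Viseu: 27 + 8 + 16 + 25 = 76
Shortest: 40 km.

40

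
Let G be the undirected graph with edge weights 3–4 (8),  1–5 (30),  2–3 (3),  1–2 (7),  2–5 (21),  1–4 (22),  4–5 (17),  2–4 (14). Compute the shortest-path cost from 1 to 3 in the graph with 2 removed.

Paths from 1 to 3 avoiding 2:
1→4→3: 22 + 8 = 30
1→5→4→3: 30 + 17 + 8 = 55
Best route has total 30.

30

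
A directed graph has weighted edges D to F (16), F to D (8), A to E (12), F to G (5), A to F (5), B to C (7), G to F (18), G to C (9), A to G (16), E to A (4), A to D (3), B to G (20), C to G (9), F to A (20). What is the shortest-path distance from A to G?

10

Paths from A to G:
A -> G: 16
A -> D -> F -> G: 3 + 16 + 5 = 24
A -> F -> G: 5 + 5 = 10
The minimum is 10.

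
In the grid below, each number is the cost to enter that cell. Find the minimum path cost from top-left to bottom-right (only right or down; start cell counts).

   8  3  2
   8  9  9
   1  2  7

26

Best path: [0,0] [1,0] [2,0] [2,1] [2,2]
Cost: 8 + 8 + 1 + 2 + 7 = 26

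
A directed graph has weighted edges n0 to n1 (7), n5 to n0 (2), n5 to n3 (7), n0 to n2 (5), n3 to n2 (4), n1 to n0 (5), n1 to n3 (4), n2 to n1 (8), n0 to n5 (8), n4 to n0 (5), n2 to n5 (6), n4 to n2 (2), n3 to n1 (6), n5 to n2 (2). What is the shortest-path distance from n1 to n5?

Paths from n1 to n5:
n1 - n0 - n2 - n5: 5 + 5 + 6 = 16
n1 - n0 - n5: 5 + 8 = 13
n1 - n3 - n2 - n5: 4 + 4 + 6 = 14
Shortest: 13.

13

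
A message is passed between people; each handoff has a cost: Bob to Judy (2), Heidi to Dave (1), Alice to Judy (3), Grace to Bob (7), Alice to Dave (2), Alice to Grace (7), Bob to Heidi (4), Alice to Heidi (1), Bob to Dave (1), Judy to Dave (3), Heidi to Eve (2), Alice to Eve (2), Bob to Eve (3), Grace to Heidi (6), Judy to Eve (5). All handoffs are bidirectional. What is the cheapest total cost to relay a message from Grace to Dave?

Checking several routes:
Grace→Heidi→Alice→Dave: 6 + 1 + 2 = 9
Grace→Alice→Dave: 7 + 2 = 9
Grace→Heidi→Dave: 6 + 1 = 7
Grace→Bob→Dave: 7 + 1 = 8
Best route has total 7.

7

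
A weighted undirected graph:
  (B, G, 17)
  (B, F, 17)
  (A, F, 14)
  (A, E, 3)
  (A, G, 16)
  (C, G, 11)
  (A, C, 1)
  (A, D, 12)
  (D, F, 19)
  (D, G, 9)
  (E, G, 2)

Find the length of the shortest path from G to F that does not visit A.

28

Routes from G to F avoiding A:
G-B-F: 17 + 17 = 34
G-D-F: 9 + 19 = 28
Best route has total 28.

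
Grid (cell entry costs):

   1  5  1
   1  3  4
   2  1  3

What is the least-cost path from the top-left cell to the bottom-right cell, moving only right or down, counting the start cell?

8

Path [0,0] [1,0] [2,0] [2,1] [2,2]: 1 + 1 + 2 + 1 + 3 = 8.
For comparison, the top-then-right route costs 14.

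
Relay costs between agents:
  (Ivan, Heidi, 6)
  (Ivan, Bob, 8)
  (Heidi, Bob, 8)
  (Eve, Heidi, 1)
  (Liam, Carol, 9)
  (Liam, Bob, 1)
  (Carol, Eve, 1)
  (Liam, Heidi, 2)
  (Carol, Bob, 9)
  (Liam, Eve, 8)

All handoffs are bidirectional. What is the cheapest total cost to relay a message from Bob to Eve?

4

A few of the Bob→Eve routes:
Bob-Liam-Eve: 1 + 8 = 9
Bob-Heidi-Eve: 8 + 1 = 9
Bob-Liam-Heidi-Eve: 1 + 2 + 1 = 4
Best route has total 4.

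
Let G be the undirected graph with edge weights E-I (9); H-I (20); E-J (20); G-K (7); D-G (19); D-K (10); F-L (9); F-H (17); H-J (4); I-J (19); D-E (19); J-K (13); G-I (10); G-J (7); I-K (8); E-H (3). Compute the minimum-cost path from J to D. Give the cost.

23

A few of the J→D routes:
J→G→D: 7 + 19 = 26
J→G→K→D: 7 + 7 + 10 = 24
J→H→E→D: 4 + 3 + 19 = 26
J→K→D: 13 + 10 = 23
Shortest: 23.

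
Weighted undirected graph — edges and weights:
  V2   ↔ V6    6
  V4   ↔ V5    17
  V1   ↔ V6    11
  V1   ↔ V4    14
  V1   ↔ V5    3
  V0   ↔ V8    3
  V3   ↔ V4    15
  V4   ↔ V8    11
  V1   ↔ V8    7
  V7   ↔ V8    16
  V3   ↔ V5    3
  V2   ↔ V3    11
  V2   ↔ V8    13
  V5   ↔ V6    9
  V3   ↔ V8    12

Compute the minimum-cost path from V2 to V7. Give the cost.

Some routes from V2 to V7:
V2 -> V3 -> V8 -> V7: 11 + 12 + 16 = 39
V2 -> V6 -> V1 -> V8 -> V7: 6 + 11 + 7 + 16 = 40
V2 -> V6 -> V5 -> V1 -> V8 -> V7: 6 + 9 + 3 + 7 + 16 = 41
V2 -> V8 -> V7: 13 + 16 = 29
V2 -> V3 -> V5 -> V1 -> V8 -> V7: 11 + 3 + 3 + 7 + 16 = 40
The minimum is 29.

29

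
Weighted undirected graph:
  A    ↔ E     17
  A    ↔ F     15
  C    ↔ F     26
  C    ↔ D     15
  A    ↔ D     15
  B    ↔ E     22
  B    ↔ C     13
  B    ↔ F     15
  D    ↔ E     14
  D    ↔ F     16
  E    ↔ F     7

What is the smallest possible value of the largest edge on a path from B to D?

A few of the B→D routes:
B -> F -> A -> D: max(15, 15, 15) = 15
B -> F -> A -> E -> D: max(15, 15, 17, 14) = 17
B -> F -> D: max(15, 16) = 16
B -> F -> E -> A -> D: max(15, 7, 17, 15) = 17
B -> C -> D: max(13, 15) = 15
B -> F -> E -> D: max(15, 7, 14) = 15
Smallest bottleneck: 15.

15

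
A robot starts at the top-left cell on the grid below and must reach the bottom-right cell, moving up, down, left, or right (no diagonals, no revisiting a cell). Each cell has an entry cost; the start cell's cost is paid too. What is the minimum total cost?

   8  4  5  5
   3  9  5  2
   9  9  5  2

26

Cheapest: (0,0) -> (0,1) -> (0,2) -> (0,3) -> (1,3) -> (2,3)
  8 + 4 + 5 + 5 + 2 + 2 = 26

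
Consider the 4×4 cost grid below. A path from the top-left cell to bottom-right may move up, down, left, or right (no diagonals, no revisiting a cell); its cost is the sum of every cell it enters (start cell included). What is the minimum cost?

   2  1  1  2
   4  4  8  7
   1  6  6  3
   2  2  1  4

16

Path r0c0 → r1c0 → r2c0 → r3c0 → r3c1 → r3c2 → r3c3: 2 + 4 + 1 + 2 + 2 + 1 + 4 = 16.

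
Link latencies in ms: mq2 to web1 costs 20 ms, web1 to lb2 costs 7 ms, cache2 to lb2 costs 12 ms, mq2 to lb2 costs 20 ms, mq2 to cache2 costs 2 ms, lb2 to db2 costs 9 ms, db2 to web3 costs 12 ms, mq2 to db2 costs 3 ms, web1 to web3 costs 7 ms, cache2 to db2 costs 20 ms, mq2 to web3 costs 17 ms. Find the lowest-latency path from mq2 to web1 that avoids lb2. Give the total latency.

20

Candidate routes:
mq2 → cache2 → db2 → web3 → web1: 2 + 20 + 12 + 7 = 41
mq2 → web1: 20
mq2 → web3 → web1: 17 + 7 = 24
mq2 → db2 → web3 → web1: 3 + 12 + 7 = 22
Shortest: 20 ms.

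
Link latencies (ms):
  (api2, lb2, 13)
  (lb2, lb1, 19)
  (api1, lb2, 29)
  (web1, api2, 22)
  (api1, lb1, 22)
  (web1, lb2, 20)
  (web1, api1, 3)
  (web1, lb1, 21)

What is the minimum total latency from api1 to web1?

3

Checking several routes:
api1 → lb2 → web1: 29 + 20 = 49
api1 → web1: 3
api1 → lb1 → web1: 22 + 21 = 43
api1 → lb1 → lb2 → web1: 22 + 19 + 20 = 61
Best route has total 3 ms.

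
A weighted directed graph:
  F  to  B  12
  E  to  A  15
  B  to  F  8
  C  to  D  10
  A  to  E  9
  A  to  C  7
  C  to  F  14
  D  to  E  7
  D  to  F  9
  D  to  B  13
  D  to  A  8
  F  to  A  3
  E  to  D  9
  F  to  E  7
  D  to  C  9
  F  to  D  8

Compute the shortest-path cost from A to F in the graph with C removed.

27

Routes from A to F avoiding C:
A-E-D-F: 9 + 9 + 9 = 27
A-E-D-B-F: 9 + 9 + 13 + 8 = 39
Best route has total 27.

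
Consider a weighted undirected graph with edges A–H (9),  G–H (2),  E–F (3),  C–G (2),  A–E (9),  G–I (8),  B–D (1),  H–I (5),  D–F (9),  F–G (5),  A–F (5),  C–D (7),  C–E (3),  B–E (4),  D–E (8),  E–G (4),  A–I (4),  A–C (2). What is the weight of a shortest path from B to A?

9

A few of the B→A routes:
B -> E -> F -> A: 4 + 3 + 5 = 12
B -> D -> E -> C -> A: 1 + 8 + 3 + 2 = 14
B -> D -> C -> A: 1 + 7 + 2 = 10
B -> E -> C -> A: 4 + 3 + 2 = 9
B -> E -> A: 4 + 9 = 13
B -> E -> G -> C -> A: 4 + 4 + 2 + 2 = 12
The minimum is 9.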